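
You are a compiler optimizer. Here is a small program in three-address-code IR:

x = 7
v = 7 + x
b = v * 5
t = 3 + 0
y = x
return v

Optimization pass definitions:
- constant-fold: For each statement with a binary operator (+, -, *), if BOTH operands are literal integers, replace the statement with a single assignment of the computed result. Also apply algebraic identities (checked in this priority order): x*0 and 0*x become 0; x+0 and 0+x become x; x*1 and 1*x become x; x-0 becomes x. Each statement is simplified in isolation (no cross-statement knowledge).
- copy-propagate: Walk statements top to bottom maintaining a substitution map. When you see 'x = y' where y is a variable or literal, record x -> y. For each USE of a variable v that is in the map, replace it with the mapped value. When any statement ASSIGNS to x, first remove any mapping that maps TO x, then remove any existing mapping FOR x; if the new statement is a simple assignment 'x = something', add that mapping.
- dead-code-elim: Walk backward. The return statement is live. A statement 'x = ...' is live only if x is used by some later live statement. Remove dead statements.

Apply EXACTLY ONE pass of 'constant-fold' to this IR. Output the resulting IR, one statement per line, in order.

Applying constant-fold statement-by-statement:
  [1] x = 7  (unchanged)
  [2] v = 7 + x  (unchanged)
  [3] b = v * 5  (unchanged)
  [4] t = 3 + 0  -> t = 3
  [5] y = x  (unchanged)
  [6] return v  (unchanged)
Result (6 stmts):
  x = 7
  v = 7 + x
  b = v * 5
  t = 3
  y = x
  return v

Answer: x = 7
v = 7 + x
b = v * 5
t = 3
y = x
return v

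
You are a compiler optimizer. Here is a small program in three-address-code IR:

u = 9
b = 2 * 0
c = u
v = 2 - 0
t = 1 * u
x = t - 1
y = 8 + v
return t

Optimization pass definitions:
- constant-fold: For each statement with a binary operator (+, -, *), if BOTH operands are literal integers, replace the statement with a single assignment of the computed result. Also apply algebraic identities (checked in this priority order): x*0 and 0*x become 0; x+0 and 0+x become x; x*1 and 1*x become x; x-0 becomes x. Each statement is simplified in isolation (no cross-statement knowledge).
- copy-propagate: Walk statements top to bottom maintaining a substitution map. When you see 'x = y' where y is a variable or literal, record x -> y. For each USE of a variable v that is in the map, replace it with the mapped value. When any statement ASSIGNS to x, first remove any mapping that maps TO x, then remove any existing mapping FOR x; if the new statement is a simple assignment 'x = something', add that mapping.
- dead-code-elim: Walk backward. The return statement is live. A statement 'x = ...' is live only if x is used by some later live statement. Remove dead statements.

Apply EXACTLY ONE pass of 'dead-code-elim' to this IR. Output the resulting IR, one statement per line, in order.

Answer: u = 9
t = 1 * u
return t

Derivation:
Applying dead-code-elim statement-by-statement:
  [8] return t  -> KEEP (return); live=['t']
  [7] y = 8 + v  -> DEAD (y not live)
  [6] x = t - 1  -> DEAD (x not live)
  [5] t = 1 * u  -> KEEP; live=['u']
  [4] v = 2 - 0  -> DEAD (v not live)
  [3] c = u  -> DEAD (c not live)
  [2] b = 2 * 0  -> DEAD (b not live)
  [1] u = 9  -> KEEP; live=[]
Result (3 stmts):
  u = 9
  t = 1 * u
  return t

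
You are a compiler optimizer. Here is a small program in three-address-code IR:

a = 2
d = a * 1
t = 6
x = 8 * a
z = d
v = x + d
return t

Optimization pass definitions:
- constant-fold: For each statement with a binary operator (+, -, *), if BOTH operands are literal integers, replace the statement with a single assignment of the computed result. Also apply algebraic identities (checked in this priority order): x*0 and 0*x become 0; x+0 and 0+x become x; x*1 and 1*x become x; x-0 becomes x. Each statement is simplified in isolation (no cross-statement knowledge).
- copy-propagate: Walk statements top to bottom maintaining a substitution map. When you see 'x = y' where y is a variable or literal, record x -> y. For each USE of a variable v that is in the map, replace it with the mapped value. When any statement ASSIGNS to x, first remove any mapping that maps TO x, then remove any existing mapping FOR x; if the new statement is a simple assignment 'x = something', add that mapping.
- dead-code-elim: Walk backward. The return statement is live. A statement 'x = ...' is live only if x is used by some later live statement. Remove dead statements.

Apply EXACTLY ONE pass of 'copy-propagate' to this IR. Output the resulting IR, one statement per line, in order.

Applying copy-propagate statement-by-statement:
  [1] a = 2  (unchanged)
  [2] d = a * 1  -> d = 2 * 1
  [3] t = 6  (unchanged)
  [4] x = 8 * a  -> x = 8 * 2
  [5] z = d  (unchanged)
  [6] v = x + d  (unchanged)
  [7] return t  -> return 6
Result (7 stmts):
  a = 2
  d = 2 * 1
  t = 6
  x = 8 * 2
  z = d
  v = x + d
  return 6

Answer: a = 2
d = 2 * 1
t = 6
x = 8 * 2
z = d
v = x + d
return 6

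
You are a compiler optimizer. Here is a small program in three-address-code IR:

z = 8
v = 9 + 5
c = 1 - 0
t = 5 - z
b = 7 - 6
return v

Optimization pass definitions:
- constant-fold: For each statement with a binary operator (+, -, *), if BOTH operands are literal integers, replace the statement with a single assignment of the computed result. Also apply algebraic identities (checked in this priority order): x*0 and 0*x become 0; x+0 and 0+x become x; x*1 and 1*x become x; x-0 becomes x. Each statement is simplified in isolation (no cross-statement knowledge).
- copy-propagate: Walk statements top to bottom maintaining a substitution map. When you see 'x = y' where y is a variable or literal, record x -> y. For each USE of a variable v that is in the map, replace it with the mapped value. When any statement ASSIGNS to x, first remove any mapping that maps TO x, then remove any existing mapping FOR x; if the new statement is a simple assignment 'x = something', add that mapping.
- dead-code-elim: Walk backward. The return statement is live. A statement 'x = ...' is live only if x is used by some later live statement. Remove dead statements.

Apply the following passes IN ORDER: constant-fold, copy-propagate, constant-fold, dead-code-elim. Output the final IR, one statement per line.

Answer: return 14

Derivation:
Initial IR:
  z = 8
  v = 9 + 5
  c = 1 - 0
  t = 5 - z
  b = 7 - 6
  return v
After constant-fold (6 stmts):
  z = 8
  v = 14
  c = 1
  t = 5 - z
  b = 1
  return v
After copy-propagate (6 stmts):
  z = 8
  v = 14
  c = 1
  t = 5 - 8
  b = 1
  return 14
After constant-fold (6 stmts):
  z = 8
  v = 14
  c = 1
  t = -3
  b = 1
  return 14
After dead-code-elim (1 stmts):
  return 14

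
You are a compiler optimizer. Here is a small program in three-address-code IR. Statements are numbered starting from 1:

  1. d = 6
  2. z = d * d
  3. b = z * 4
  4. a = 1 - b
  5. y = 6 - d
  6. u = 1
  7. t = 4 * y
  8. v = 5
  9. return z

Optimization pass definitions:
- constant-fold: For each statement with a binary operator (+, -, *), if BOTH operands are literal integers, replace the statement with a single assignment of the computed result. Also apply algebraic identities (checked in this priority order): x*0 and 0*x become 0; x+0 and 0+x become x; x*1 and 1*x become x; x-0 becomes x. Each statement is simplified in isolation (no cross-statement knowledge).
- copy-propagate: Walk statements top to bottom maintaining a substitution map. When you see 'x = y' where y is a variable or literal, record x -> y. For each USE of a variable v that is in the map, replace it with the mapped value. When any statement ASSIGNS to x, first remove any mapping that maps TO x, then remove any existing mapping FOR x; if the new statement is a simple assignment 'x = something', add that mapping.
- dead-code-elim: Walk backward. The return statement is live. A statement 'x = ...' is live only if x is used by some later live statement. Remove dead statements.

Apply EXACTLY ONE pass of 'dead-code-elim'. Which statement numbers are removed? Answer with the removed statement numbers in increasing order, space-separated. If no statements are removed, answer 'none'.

Backward liveness scan:
Stmt 1 'd = 6': KEEP (d is live); live-in = []
Stmt 2 'z = d * d': KEEP (z is live); live-in = ['d']
Stmt 3 'b = z * 4': DEAD (b not in live set ['z'])
Stmt 4 'a = 1 - b': DEAD (a not in live set ['z'])
Stmt 5 'y = 6 - d': DEAD (y not in live set ['z'])
Stmt 6 'u = 1': DEAD (u not in live set ['z'])
Stmt 7 't = 4 * y': DEAD (t not in live set ['z'])
Stmt 8 'v = 5': DEAD (v not in live set ['z'])
Stmt 9 'return z': KEEP (return); live-in = ['z']
Removed statement numbers: [3, 4, 5, 6, 7, 8]
Surviving IR:
  d = 6
  z = d * d
  return z

Answer: 3 4 5 6 7 8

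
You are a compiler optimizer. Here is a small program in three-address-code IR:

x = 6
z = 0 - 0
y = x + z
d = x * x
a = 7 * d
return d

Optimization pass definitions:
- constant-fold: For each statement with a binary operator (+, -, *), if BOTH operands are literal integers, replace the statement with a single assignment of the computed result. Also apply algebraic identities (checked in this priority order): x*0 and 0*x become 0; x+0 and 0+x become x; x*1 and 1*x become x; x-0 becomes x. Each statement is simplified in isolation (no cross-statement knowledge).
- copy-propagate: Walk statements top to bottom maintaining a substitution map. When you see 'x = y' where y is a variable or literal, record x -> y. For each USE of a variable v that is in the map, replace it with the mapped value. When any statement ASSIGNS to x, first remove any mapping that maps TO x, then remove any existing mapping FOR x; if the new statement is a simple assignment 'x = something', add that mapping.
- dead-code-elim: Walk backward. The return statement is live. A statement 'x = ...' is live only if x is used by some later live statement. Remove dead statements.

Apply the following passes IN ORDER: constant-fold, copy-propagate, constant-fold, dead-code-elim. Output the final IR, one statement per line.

Answer: d = 36
return d

Derivation:
Initial IR:
  x = 6
  z = 0 - 0
  y = x + z
  d = x * x
  a = 7 * d
  return d
After constant-fold (6 stmts):
  x = 6
  z = 0
  y = x + z
  d = x * x
  a = 7 * d
  return d
After copy-propagate (6 stmts):
  x = 6
  z = 0
  y = 6 + 0
  d = 6 * 6
  a = 7 * d
  return d
After constant-fold (6 stmts):
  x = 6
  z = 0
  y = 6
  d = 36
  a = 7 * d
  return d
After dead-code-elim (2 stmts):
  d = 36
  return d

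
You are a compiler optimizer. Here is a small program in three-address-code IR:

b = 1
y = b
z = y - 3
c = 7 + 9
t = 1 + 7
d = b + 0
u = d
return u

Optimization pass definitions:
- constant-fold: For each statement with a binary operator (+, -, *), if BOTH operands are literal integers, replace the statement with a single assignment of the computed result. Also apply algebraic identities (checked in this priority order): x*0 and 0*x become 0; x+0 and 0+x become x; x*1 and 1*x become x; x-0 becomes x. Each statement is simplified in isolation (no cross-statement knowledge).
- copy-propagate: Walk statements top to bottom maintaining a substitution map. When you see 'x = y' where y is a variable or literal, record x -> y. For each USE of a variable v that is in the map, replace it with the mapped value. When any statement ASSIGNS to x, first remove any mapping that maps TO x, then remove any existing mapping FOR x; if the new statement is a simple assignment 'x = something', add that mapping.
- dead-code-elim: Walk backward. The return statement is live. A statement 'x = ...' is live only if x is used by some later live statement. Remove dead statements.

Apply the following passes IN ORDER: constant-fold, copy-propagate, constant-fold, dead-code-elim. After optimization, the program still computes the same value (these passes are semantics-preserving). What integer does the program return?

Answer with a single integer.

Answer: 1

Derivation:
Initial IR:
  b = 1
  y = b
  z = y - 3
  c = 7 + 9
  t = 1 + 7
  d = b + 0
  u = d
  return u
After constant-fold (8 stmts):
  b = 1
  y = b
  z = y - 3
  c = 16
  t = 8
  d = b
  u = d
  return u
After copy-propagate (8 stmts):
  b = 1
  y = 1
  z = 1 - 3
  c = 16
  t = 8
  d = 1
  u = 1
  return 1
After constant-fold (8 stmts):
  b = 1
  y = 1
  z = -2
  c = 16
  t = 8
  d = 1
  u = 1
  return 1
After dead-code-elim (1 stmts):
  return 1
Evaluate:
  b = 1  =>  b = 1
  y = b  =>  y = 1
  z = y - 3  =>  z = -2
  c = 7 + 9  =>  c = 16
  t = 1 + 7  =>  t = 8
  d = b + 0  =>  d = 1
  u = d  =>  u = 1
  return u = 1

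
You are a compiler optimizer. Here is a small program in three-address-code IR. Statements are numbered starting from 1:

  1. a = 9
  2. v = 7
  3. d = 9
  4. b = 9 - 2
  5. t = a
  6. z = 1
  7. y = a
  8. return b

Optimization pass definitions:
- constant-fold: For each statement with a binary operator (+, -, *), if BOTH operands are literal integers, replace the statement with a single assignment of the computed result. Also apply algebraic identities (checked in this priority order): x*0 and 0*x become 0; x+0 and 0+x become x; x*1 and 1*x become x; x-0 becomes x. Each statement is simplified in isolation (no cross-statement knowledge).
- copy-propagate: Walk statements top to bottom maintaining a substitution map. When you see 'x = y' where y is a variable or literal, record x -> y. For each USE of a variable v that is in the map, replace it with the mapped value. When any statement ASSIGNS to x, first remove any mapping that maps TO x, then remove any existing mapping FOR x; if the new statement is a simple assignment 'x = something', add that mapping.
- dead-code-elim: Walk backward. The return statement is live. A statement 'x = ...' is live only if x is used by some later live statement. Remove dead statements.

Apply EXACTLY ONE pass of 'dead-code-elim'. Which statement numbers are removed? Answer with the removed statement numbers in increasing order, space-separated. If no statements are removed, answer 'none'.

Backward liveness scan:
Stmt 1 'a = 9': DEAD (a not in live set [])
Stmt 2 'v = 7': DEAD (v not in live set [])
Stmt 3 'd = 9': DEAD (d not in live set [])
Stmt 4 'b = 9 - 2': KEEP (b is live); live-in = []
Stmt 5 't = a': DEAD (t not in live set ['b'])
Stmt 6 'z = 1': DEAD (z not in live set ['b'])
Stmt 7 'y = a': DEAD (y not in live set ['b'])
Stmt 8 'return b': KEEP (return); live-in = ['b']
Removed statement numbers: [1, 2, 3, 5, 6, 7]
Surviving IR:
  b = 9 - 2
  return b

Answer: 1 2 3 5 6 7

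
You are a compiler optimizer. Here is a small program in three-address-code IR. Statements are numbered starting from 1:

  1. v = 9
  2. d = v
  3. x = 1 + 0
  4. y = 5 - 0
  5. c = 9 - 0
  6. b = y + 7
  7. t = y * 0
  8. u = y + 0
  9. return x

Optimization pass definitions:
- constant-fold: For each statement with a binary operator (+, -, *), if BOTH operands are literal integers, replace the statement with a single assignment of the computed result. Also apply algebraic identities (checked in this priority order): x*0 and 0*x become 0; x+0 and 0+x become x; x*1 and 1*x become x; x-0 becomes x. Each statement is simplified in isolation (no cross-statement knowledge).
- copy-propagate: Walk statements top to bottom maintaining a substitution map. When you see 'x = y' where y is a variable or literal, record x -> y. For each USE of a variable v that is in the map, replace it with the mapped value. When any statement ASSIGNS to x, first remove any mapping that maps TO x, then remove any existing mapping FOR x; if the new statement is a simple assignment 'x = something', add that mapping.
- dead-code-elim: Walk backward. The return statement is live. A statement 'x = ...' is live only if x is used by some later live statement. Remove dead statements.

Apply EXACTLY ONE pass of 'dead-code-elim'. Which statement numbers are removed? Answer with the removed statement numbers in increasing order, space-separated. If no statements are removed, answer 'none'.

Backward liveness scan:
Stmt 1 'v = 9': DEAD (v not in live set [])
Stmt 2 'd = v': DEAD (d not in live set [])
Stmt 3 'x = 1 + 0': KEEP (x is live); live-in = []
Stmt 4 'y = 5 - 0': DEAD (y not in live set ['x'])
Stmt 5 'c = 9 - 0': DEAD (c not in live set ['x'])
Stmt 6 'b = y + 7': DEAD (b not in live set ['x'])
Stmt 7 't = y * 0': DEAD (t not in live set ['x'])
Stmt 8 'u = y + 0': DEAD (u not in live set ['x'])
Stmt 9 'return x': KEEP (return); live-in = ['x']
Removed statement numbers: [1, 2, 4, 5, 6, 7, 8]
Surviving IR:
  x = 1 + 0
  return x

Answer: 1 2 4 5 6 7 8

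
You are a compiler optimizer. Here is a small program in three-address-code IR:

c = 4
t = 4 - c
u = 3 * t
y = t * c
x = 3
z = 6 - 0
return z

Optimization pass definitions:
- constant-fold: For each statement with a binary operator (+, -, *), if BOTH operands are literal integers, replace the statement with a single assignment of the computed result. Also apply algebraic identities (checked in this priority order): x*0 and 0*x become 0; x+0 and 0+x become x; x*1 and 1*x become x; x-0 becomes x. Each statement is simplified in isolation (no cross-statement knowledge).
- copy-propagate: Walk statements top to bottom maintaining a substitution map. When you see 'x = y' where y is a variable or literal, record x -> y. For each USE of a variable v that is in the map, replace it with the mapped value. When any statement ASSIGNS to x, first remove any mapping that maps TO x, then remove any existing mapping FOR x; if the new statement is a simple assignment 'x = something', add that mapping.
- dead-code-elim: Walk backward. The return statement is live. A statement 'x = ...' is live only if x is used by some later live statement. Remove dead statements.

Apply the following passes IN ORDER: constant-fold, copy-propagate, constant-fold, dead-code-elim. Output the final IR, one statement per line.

Answer: return 6

Derivation:
Initial IR:
  c = 4
  t = 4 - c
  u = 3 * t
  y = t * c
  x = 3
  z = 6 - 0
  return z
After constant-fold (7 stmts):
  c = 4
  t = 4 - c
  u = 3 * t
  y = t * c
  x = 3
  z = 6
  return z
After copy-propagate (7 stmts):
  c = 4
  t = 4 - 4
  u = 3 * t
  y = t * 4
  x = 3
  z = 6
  return 6
After constant-fold (7 stmts):
  c = 4
  t = 0
  u = 3 * t
  y = t * 4
  x = 3
  z = 6
  return 6
After dead-code-elim (1 stmts):
  return 6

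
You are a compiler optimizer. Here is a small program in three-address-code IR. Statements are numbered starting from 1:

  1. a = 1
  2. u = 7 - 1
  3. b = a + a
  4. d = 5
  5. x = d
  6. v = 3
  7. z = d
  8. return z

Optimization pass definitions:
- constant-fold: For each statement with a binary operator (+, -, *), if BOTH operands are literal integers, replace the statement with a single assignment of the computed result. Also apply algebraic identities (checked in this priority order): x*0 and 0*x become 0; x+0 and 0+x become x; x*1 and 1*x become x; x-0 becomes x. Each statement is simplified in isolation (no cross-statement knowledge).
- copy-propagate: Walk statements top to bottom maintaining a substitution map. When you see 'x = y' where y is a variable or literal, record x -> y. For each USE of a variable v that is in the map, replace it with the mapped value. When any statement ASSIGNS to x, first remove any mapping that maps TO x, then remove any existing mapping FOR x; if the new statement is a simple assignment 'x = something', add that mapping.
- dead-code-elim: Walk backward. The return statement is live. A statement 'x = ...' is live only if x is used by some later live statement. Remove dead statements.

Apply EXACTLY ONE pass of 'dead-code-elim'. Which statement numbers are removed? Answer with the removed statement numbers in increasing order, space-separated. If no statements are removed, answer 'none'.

Answer: 1 2 3 5 6

Derivation:
Backward liveness scan:
Stmt 1 'a = 1': DEAD (a not in live set [])
Stmt 2 'u = 7 - 1': DEAD (u not in live set [])
Stmt 3 'b = a + a': DEAD (b not in live set [])
Stmt 4 'd = 5': KEEP (d is live); live-in = []
Stmt 5 'x = d': DEAD (x not in live set ['d'])
Stmt 6 'v = 3': DEAD (v not in live set ['d'])
Stmt 7 'z = d': KEEP (z is live); live-in = ['d']
Stmt 8 'return z': KEEP (return); live-in = ['z']
Removed statement numbers: [1, 2, 3, 5, 6]
Surviving IR:
  d = 5
  z = d
  return z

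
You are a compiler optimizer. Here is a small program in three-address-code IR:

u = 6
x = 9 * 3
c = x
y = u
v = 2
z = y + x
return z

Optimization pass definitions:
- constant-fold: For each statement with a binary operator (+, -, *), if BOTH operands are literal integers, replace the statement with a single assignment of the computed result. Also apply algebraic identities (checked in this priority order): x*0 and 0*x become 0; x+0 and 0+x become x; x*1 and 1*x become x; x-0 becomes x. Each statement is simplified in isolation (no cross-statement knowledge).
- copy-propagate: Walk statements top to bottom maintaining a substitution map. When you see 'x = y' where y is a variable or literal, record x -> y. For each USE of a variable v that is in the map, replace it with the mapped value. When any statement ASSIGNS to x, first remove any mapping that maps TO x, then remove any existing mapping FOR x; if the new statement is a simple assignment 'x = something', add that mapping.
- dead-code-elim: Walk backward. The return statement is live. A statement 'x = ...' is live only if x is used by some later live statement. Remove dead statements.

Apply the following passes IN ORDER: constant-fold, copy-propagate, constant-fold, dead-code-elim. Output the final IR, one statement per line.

Answer: z = 33
return z

Derivation:
Initial IR:
  u = 6
  x = 9 * 3
  c = x
  y = u
  v = 2
  z = y + x
  return z
After constant-fold (7 stmts):
  u = 6
  x = 27
  c = x
  y = u
  v = 2
  z = y + x
  return z
After copy-propagate (7 stmts):
  u = 6
  x = 27
  c = 27
  y = 6
  v = 2
  z = 6 + 27
  return z
After constant-fold (7 stmts):
  u = 6
  x = 27
  c = 27
  y = 6
  v = 2
  z = 33
  return z
After dead-code-elim (2 stmts):
  z = 33
  return z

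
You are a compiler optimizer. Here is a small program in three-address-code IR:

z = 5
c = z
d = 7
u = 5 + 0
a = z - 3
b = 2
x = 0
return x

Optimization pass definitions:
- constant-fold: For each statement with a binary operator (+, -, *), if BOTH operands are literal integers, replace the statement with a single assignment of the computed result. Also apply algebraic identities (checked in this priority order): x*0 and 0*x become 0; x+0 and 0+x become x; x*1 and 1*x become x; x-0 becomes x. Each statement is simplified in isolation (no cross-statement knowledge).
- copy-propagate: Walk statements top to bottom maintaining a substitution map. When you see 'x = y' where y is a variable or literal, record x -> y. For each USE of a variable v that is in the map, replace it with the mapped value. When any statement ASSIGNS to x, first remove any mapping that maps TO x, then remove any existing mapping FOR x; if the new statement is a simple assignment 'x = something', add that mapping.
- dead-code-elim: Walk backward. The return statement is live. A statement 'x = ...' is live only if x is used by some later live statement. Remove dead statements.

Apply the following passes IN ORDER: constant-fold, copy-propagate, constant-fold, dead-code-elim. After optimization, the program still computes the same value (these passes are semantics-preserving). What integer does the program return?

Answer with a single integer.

Answer: 0

Derivation:
Initial IR:
  z = 5
  c = z
  d = 7
  u = 5 + 0
  a = z - 3
  b = 2
  x = 0
  return x
After constant-fold (8 stmts):
  z = 5
  c = z
  d = 7
  u = 5
  a = z - 3
  b = 2
  x = 0
  return x
After copy-propagate (8 stmts):
  z = 5
  c = 5
  d = 7
  u = 5
  a = 5 - 3
  b = 2
  x = 0
  return 0
After constant-fold (8 stmts):
  z = 5
  c = 5
  d = 7
  u = 5
  a = 2
  b = 2
  x = 0
  return 0
After dead-code-elim (1 stmts):
  return 0
Evaluate:
  z = 5  =>  z = 5
  c = z  =>  c = 5
  d = 7  =>  d = 7
  u = 5 + 0  =>  u = 5
  a = z - 3  =>  a = 2
  b = 2  =>  b = 2
  x = 0  =>  x = 0
  return x = 0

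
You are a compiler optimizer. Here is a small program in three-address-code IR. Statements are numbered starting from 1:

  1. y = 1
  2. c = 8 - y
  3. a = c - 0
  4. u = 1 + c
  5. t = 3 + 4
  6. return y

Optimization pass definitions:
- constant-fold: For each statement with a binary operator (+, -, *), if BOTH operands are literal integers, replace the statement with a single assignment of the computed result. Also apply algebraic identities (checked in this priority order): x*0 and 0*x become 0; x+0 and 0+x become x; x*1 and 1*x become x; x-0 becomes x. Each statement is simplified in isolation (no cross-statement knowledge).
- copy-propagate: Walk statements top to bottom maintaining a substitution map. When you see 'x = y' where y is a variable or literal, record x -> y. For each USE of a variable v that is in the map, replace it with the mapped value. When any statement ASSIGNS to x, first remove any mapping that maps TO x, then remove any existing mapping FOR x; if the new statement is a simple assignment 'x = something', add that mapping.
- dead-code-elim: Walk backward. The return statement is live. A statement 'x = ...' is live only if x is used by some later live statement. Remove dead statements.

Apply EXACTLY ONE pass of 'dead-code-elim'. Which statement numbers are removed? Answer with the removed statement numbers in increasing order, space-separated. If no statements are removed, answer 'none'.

Answer: 2 3 4 5

Derivation:
Backward liveness scan:
Stmt 1 'y = 1': KEEP (y is live); live-in = []
Stmt 2 'c = 8 - y': DEAD (c not in live set ['y'])
Stmt 3 'a = c - 0': DEAD (a not in live set ['y'])
Stmt 4 'u = 1 + c': DEAD (u not in live set ['y'])
Stmt 5 't = 3 + 4': DEAD (t not in live set ['y'])
Stmt 6 'return y': KEEP (return); live-in = ['y']
Removed statement numbers: [2, 3, 4, 5]
Surviving IR:
  y = 1
  return y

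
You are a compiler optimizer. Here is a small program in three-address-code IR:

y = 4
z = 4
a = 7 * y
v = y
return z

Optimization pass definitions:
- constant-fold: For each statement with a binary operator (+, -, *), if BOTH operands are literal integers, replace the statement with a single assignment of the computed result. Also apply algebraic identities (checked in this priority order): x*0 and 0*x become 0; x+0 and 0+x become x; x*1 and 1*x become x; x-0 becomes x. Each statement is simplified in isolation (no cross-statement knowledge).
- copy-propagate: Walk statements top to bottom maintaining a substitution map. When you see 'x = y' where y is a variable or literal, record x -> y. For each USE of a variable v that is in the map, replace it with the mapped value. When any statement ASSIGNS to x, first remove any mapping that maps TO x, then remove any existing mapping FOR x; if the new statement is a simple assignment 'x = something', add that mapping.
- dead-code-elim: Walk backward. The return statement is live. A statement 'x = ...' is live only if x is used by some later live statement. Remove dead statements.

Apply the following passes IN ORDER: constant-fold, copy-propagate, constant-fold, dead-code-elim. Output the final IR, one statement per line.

Initial IR:
  y = 4
  z = 4
  a = 7 * y
  v = y
  return z
After constant-fold (5 stmts):
  y = 4
  z = 4
  a = 7 * y
  v = y
  return z
After copy-propagate (5 stmts):
  y = 4
  z = 4
  a = 7 * 4
  v = 4
  return 4
After constant-fold (5 stmts):
  y = 4
  z = 4
  a = 28
  v = 4
  return 4
After dead-code-elim (1 stmts):
  return 4

Answer: return 4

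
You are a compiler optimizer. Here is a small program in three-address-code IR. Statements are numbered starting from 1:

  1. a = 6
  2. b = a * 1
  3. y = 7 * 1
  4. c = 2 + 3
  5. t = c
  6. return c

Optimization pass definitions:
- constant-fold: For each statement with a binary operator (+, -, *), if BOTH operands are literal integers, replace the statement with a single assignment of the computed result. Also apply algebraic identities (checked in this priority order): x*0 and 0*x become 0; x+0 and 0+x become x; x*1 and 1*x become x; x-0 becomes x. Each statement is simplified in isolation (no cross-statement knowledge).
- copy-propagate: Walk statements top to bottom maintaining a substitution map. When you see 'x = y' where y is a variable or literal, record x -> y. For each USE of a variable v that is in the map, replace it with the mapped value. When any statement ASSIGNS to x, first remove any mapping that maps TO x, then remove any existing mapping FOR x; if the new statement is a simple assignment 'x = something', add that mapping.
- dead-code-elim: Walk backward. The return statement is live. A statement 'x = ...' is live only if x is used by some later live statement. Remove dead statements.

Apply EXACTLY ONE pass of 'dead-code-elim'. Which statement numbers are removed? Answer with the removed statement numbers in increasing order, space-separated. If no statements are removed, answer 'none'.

Backward liveness scan:
Stmt 1 'a = 6': DEAD (a not in live set [])
Stmt 2 'b = a * 1': DEAD (b not in live set [])
Stmt 3 'y = 7 * 1': DEAD (y not in live set [])
Stmt 4 'c = 2 + 3': KEEP (c is live); live-in = []
Stmt 5 't = c': DEAD (t not in live set ['c'])
Stmt 6 'return c': KEEP (return); live-in = ['c']
Removed statement numbers: [1, 2, 3, 5]
Surviving IR:
  c = 2 + 3
  return c

Answer: 1 2 3 5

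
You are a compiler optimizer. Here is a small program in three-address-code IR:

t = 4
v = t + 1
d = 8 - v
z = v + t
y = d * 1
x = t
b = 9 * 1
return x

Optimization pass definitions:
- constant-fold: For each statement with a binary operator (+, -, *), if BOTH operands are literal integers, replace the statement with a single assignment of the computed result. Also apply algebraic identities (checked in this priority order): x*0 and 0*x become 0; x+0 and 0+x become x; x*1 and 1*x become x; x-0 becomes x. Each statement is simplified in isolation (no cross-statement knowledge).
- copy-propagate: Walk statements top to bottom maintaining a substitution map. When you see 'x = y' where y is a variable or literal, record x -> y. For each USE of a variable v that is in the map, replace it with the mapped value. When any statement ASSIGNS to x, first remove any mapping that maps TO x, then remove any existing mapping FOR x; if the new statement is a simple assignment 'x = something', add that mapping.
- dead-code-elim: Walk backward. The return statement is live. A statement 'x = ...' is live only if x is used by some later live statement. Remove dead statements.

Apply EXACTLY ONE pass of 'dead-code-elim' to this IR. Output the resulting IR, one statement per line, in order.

Applying dead-code-elim statement-by-statement:
  [8] return x  -> KEEP (return); live=['x']
  [7] b = 9 * 1  -> DEAD (b not live)
  [6] x = t  -> KEEP; live=['t']
  [5] y = d * 1  -> DEAD (y not live)
  [4] z = v + t  -> DEAD (z not live)
  [3] d = 8 - v  -> DEAD (d not live)
  [2] v = t + 1  -> DEAD (v not live)
  [1] t = 4  -> KEEP; live=[]
Result (3 stmts):
  t = 4
  x = t
  return x

Answer: t = 4
x = t
return x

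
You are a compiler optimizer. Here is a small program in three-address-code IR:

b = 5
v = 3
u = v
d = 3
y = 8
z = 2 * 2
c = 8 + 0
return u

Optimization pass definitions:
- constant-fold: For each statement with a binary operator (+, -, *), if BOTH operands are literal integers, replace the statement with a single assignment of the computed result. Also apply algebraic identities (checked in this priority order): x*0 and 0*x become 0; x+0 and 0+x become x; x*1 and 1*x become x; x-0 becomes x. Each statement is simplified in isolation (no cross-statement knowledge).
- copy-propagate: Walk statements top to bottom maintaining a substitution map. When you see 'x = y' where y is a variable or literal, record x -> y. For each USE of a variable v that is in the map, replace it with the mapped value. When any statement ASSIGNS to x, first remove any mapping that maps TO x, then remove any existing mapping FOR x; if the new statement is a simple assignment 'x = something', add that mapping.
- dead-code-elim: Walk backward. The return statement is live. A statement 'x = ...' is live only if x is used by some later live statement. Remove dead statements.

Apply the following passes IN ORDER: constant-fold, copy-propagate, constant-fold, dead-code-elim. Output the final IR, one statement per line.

Initial IR:
  b = 5
  v = 3
  u = v
  d = 3
  y = 8
  z = 2 * 2
  c = 8 + 0
  return u
After constant-fold (8 stmts):
  b = 5
  v = 3
  u = v
  d = 3
  y = 8
  z = 4
  c = 8
  return u
After copy-propagate (8 stmts):
  b = 5
  v = 3
  u = 3
  d = 3
  y = 8
  z = 4
  c = 8
  return 3
After constant-fold (8 stmts):
  b = 5
  v = 3
  u = 3
  d = 3
  y = 8
  z = 4
  c = 8
  return 3
After dead-code-elim (1 stmts):
  return 3

Answer: return 3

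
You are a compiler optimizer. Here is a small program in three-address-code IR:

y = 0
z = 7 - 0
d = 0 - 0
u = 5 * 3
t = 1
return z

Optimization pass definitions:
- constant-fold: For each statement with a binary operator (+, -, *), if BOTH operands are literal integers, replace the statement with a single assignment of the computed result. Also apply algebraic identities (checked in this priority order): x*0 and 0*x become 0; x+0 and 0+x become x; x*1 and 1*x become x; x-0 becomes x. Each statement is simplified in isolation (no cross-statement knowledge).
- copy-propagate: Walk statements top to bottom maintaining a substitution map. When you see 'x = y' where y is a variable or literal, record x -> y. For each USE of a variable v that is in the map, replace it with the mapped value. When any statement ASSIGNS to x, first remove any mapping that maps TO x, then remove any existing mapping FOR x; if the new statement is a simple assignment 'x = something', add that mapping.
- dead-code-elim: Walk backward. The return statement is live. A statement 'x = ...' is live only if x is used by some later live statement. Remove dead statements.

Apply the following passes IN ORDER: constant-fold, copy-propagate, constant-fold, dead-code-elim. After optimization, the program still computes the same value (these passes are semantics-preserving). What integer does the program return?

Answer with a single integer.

Initial IR:
  y = 0
  z = 7 - 0
  d = 0 - 0
  u = 5 * 3
  t = 1
  return z
After constant-fold (6 stmts):
  y = 0
  z = 7
  d = 0
  u = 15
  t = 1
  return z
After copy-propagate (6 stmts):
  y = 0
  z = 7
  d = 0
  u = 15
  t = 1
  return 7
After constant-fold (6 stmts):
  y = 0
  z = 7
  d = 0
  u = 15
  t = 1
  return 7
After dead-code-elim (1 stmts):
  return 7
Evaluate:
  y = 0  =>  y = 0
  z = 7 - 0  =>  z = 7
  d = 0 - 0  =>  d = 0
  u = 5 * 3  =>  u = 15
  t = 1  =>  t = 1
  return z = 7

Answer: 7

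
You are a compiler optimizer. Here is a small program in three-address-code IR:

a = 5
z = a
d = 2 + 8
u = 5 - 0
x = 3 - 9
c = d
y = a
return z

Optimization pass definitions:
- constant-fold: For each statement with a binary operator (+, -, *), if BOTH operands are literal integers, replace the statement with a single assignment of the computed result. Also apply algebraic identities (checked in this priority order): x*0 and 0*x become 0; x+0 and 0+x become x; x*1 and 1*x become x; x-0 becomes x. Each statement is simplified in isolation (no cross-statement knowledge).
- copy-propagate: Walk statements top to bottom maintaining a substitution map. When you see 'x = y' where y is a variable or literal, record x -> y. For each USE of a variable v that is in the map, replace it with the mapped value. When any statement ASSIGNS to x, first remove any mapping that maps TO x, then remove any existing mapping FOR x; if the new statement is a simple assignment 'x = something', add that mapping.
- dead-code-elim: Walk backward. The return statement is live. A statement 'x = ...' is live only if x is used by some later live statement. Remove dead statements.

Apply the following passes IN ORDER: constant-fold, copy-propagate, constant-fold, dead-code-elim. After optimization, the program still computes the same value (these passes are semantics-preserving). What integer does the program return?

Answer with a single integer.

Answer: 5

Derivation:
Initial IR:
  a = 5
  z = a
  d = 2 + 8
  u = 5 - 0
  x = 3 - 9
  c = d
  y = a
  return z
After constant-fold (8 stmts):
  a = 5
  z = a
  d = 10
  u = 5
  x = -6
  c = d
  y = a
  return z
After copy-propagate (8 stmts):
  a = 5
  z = 5
  d = 10
  u = 5
  x = -6
  c = 10
  y = 5
  return 5
After constant-fold (8 stmts):
  a = 5
  z = 5
  d = 10
  u = 5
  x = -6
  c = 10
  y = 5
  return 5
After dead-code-elim (1 stmts):
  return 5
Evaluate:
  a = 5  =>  a = 5
  z = a  =>  z = 5
  d = 2 + 8  =>  d = 10
  u = 5 - 0  =>  u = 5
  x = 3 - 9  =>  x = -6
  c = d  =>  c = 10
  y = a  =>  y = 5
  return z = 5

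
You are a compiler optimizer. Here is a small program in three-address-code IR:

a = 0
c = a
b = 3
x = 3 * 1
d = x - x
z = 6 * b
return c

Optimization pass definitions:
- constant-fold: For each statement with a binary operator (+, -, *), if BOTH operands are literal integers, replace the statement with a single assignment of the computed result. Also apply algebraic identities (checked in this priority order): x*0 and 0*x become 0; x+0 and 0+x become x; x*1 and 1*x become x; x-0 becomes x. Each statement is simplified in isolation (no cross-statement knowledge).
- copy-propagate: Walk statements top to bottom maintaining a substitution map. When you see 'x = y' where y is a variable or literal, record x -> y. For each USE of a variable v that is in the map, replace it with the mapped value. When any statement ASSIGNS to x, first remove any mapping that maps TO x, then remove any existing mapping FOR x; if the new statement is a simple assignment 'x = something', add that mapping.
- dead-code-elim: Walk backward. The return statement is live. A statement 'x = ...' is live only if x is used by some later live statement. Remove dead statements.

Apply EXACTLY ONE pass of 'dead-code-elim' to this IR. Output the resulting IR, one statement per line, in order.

Applying dead-code-elim statement-by-statement:
  [7] return c  -> KEEP (return); live=['c']
  [6] z = 6 * b  -> DEAD (z not live)
  [5] d = x - x  -> DEAD (d not live)
  [4] x = 3 * 1  -> DEAD (x not live)
  [3] b = 3  -> DEAD (b not live)
  [2] c = a  -> KEEP; live=['a']
  [1] a = 0  -> KEEP; live=[]
Result (3 stmts):
  a = 0
  c = a
  return c

Answer: a = 0
c = a
return c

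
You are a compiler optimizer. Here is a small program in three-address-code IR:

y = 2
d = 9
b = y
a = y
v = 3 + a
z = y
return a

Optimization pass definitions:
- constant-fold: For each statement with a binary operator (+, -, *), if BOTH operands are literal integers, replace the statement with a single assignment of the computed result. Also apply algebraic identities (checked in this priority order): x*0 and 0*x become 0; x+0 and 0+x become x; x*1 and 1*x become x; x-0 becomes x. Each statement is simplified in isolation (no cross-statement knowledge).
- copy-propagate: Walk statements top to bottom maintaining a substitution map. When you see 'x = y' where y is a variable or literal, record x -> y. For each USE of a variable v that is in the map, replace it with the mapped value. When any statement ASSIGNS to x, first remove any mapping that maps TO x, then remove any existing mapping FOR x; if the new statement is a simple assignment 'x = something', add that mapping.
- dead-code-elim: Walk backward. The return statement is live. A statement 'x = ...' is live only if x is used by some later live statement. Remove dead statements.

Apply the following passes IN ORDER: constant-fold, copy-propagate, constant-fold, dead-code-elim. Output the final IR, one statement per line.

Initial IR:
  y = 2
  d = 9
  b = y
  a = y
  v = 3 + a
  z = y
  return a
After constant-fold (7 stmts):
  y = 2
  d = 9
  b = y
  a = y
  v = 3 + a
  z = y
  return a
After copy-propagate (7 stmts):
  y = 2
  d = 9
  b = 2
  a = 2
  v = 3 + 2
  z = 2
  return 2
After constant-fold (7 stmts):
  y = 2
  d = 9
  b = 2
  a = 2
  v = 5
  z = 2
  return 2
After dead-code-elim (1 stmts):
  return 2

Answer: return 2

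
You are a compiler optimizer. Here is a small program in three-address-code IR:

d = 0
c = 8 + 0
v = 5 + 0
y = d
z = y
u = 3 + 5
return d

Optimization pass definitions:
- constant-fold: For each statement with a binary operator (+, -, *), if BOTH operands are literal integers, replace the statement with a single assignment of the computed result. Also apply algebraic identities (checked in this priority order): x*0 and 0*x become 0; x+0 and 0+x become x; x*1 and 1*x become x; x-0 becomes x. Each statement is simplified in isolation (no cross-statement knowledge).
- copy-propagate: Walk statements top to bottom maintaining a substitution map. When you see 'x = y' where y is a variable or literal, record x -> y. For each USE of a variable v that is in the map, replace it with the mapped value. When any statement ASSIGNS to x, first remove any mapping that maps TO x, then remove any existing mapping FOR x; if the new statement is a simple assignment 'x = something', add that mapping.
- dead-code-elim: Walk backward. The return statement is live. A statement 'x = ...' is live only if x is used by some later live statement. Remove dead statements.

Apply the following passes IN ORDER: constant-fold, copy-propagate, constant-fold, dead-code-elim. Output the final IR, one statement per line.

Answer: return 0

Derivation:
Initial IR:
  d = 0
  c = 8 + 0
  v = 5 + 0
  y = d
  z = y
  u = 3 + 5
  return d
After constant-fold (7 stmts):
  d = 0
  c = 8
  v = 5
  y = d
  z = y
  u = 8
  return d
After copy-propagate (7 stmts):
  d = 0
  c = 8
  v = 5
  y = 0
  z = 0
  u = 8
  return 0
After constant-fold (7 stmts):
  d = 0
  c = 8
  v = 5
  y = 0
  z = 0
  u = 8
  return 0
After dead-code-elim (1 stmts):
  return 0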